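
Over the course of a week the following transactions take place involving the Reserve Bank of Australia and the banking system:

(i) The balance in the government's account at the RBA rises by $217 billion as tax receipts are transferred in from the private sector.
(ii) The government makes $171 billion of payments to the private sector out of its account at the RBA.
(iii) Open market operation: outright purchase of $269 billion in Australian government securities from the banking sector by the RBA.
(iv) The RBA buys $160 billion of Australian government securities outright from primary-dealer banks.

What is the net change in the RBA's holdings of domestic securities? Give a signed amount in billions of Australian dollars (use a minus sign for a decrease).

RBA balance sheet:
  Assets:      Securities +$429B
  Liabilities: Bank reserves +$383B, Government deposits +$46B
So the change in the RBA's holdings of domestic securities is +$429 billion.

+$429 billion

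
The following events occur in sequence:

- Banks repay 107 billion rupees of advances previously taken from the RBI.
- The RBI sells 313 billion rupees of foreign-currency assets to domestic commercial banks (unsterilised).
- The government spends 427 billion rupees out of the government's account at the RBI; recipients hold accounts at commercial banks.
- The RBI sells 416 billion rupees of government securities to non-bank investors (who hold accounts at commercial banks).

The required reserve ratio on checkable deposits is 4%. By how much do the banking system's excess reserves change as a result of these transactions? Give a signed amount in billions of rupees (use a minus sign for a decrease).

Discount-window repayment 107 billion rupees: reserves −107B, deposits 0.
FX sale 313 billion rupees: reserves −313B, deposits 0.
Government spending 427 billion rupees: reserves +427B, deposits +427B.
Asset sale (to non-banks) 416 billion rupees: reserves −416B, deposits −416B.
Totals: Δreserves = −409B, Δdeposits = +11B.
Δrequired reserves = 4% × +11B = +0.44B.
Δexcess reserves = Δreserves − Δrequired = −409B − (+0.44B) = -409.44 billion.

-409.44 billion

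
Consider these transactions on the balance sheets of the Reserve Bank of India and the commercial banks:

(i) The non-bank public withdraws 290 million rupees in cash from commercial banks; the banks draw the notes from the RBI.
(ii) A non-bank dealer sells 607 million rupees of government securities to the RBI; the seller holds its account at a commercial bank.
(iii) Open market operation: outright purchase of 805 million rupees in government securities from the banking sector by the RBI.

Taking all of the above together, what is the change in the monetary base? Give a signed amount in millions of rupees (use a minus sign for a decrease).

Currency withdrawal 290 million rupees: just a shift between currency and reserves — both are base money → 0.
Asset purchase (from non-banks) 607 million rupees: RBI balance sheet expands → +607M.
OMO purchase (from banks) 805 million rupees: RBI balance sheet expands → +805M.
Net: 0 + 607 + 805 = +1412 million.

+1412 million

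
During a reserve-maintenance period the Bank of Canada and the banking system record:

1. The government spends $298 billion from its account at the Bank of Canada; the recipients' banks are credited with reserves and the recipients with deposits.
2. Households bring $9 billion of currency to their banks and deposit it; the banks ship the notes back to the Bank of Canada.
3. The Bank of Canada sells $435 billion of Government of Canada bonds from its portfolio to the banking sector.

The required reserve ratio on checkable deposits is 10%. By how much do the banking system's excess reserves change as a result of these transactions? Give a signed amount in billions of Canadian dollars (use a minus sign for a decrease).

-$158.7 billion

Government spending $298 billion: reserves +$298B, deposits +$298B.
Currency deposit $9 billion: reserves +$9B, deposits +$9B.
OMO sale (to banks) $435 billion: reserves −$435B, deposits 0.
Totals: Δreserves = −$128B, Δdeposits = +$307B.
Δrequired reserves = 10% × +$307B = +$30.7B.
Δexcess reserves = Δreserves − Δrequired = −$128B − (+$30.7B) = -$158.7 billion.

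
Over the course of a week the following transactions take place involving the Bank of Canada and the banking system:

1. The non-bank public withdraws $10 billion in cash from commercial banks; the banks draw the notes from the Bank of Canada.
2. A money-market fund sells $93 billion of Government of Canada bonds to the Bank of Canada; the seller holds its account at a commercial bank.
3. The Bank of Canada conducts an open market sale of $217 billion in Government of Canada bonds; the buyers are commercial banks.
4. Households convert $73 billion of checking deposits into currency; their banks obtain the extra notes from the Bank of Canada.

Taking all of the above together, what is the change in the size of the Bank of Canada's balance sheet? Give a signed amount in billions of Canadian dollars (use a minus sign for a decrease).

-$124 billion

Currency withdrawal $10 billion: only the composition of liabilities changes → 0.
Asset purchase (from non-banks) $93 billion: a Bank of Canada asset is acquired → +$93B.
OMO sale (to banks) $217 billion: a Bank of Canada asset is shed → −$217B.
Currency withdrawal $73 billion: only the composition of liabilities changes → 0.
Net: 0 + 93 − 217 + 0 = -$124 billion.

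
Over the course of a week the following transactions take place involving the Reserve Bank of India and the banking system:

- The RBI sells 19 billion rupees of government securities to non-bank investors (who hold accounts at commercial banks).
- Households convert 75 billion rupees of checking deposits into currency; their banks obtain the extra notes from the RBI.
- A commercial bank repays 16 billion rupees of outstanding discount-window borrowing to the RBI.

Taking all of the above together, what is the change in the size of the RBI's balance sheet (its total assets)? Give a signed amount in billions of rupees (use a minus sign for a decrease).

RBI balance sheet:
  Assets:      Securities −19B, Loans to banks −16B
  Liabilities: Bank reserves −110B, Currency in circulation +75B
Commercial banking system:
  Assets:      Reserves at CB −110B
  Liabilities: Checkable deposits −94B, Borrowings from CB −16B
Change in total RBI assets = -35 billion.

-35 billion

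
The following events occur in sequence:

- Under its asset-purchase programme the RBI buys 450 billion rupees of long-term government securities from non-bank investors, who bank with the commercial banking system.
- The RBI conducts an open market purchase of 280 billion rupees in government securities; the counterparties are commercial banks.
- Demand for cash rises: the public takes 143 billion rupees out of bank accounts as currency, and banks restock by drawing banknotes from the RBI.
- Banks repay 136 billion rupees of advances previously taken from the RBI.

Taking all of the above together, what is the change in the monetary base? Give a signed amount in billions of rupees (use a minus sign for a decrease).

+594 billion

Asset purchase (from non-banks) 450 billion rupees: RBI balance sheet expands → +450B.
OMO purchase (from banks) 280 billion rupees: RBI balance sheet expands → +280B.
Currency withdrawal 143 billion rupees: just a shift between currency and reserves — both are base money → 0.
Discount-window repayment 136 billion rupees: RBI balance sheet contracts → −136B.
Net: 450 + 280 + 0 − 136 = +594 billion.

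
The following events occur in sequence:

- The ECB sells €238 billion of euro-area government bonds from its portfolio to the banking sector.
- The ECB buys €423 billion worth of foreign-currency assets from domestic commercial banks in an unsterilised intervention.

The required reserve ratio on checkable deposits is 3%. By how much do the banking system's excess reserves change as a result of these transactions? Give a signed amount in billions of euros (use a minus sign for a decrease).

+€185 billion

OMO sale (to banks) €238 billion: reserves −€238B, deposits 0.
FX purchase €423 billion: reserves +€423B, deposits 0.
Totals: Δreserves = +€185B, Δdeposits = 0.
Δrequired reserves = 3% × 0 = 0.
Δexcess reserves = Δreserves − Δrequired = +€185B − (0) = +€185 billion.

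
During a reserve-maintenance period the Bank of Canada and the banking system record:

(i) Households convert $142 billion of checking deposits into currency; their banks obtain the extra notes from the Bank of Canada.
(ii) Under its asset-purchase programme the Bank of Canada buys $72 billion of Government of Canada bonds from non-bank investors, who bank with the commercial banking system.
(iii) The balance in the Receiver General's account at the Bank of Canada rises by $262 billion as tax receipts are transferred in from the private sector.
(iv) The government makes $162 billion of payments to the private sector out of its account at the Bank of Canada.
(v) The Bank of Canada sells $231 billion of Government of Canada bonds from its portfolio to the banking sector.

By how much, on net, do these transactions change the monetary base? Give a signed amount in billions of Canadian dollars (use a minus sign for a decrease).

-$259 billion

Currency withdrawal $142 billion: just a shift between currency and reserves — both are base money → 0.
Asset purchase (from non-banks) $72 billion: Bank of Canada balance sheet expands → +$72B.
Government account inflow $262 billion: reserves shift to a non-base liability → −$262B.
Government spending $162 billion: a non-base liability converts back to reserves → +$162B.
OMO sale (to banks) $231 billion: Bank of Canada balance sheet contracts → −$231B.
Net: 0 + 72 − 262 + 162 − 231 = -$259 billion.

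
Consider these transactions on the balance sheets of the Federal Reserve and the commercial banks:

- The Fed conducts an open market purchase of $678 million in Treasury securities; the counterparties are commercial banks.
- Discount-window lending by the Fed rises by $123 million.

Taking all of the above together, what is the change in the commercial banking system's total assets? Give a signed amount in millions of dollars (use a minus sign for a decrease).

+$123 million

Fed balance sheet:
  Assets:      Securities +$678M, Loans to banks +$123M
  Liabilities: Bank reserves +$801M
Commercial banking system:
  Assets:      Reserves at CB +$801M, Securities −$678M
  Liabilities: Borrowings from CB +$123M
Change in total bank assets = +$123 million.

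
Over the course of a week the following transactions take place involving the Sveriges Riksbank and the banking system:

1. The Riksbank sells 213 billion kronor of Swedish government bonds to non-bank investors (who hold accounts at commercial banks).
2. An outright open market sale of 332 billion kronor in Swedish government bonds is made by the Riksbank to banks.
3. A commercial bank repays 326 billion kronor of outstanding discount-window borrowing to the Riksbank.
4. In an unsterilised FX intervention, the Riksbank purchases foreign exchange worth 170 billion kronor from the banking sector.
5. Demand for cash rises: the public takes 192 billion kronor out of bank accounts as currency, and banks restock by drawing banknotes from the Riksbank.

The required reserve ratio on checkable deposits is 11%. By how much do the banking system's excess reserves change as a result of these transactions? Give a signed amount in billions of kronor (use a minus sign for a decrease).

Asset sale (to non-banks) 213 billion kronor: reserves −213B, deposits −213B.
OMO sale (to banks) 332 billion kronor: reserves −332B, deposits 0.
Discount-window repayment 326 billion kronor: reserves −326B, deposits 0.
FX purchase 170 billion kronor: reserves +170B, deposits 0.
Currency withdrawal 192 billion kronor: reserves −192B, deposits −192B.
Totals: Δreserves = −893B, Δdeposits = −405B.
Δrequired reserves = 11% × −405B = −44.55B.
Δexcess reserves = Δreserves − Δrequired = −893B − (−44.55B) = -848.45 billion.

-848.45 billion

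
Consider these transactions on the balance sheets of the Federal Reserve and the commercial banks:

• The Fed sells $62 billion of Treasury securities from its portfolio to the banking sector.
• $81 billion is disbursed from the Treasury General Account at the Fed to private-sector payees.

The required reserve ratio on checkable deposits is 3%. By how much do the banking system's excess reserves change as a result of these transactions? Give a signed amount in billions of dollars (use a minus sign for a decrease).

+$16.57 billion

OMO sale (to banks) $62 billion: reserves −$62B, deposits 0.
Government spending $81 billion: reserves +$81B, deposits +$81B.
Totals: Δreserves = +$19B, Δdeposits = +$81B.
Δrequired reserves = 3% × +$81B = +$2.43B.
Δexcess reserves = Δreserves − Δrequired = +$19B − (+$2.43B) = +$16.57 billion.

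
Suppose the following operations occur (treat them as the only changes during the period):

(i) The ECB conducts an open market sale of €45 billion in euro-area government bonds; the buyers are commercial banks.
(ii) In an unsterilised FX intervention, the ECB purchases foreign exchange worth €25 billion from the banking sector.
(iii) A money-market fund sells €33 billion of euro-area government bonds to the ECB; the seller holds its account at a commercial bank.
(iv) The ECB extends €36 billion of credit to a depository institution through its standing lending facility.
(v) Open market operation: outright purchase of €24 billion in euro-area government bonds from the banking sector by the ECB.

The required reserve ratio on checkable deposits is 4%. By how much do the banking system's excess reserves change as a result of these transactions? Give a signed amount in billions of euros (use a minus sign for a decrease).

OMO sale (to banks) €45 billion: reserves −€45B, deposits 0.
FX purchase €25 billion: reserves +€25B, deposits 0.
Asset purchase (from non-banks) €33 billion: reserves +€33B, deposits +€33B.
Discount-window loan €36 billion: reserves +€36B, deposits 0.
OMO purchase (from banks) €24 billion: reserves +€24B, deposits 0.
Totals: Δreserves = +€73B, Δdeposits = +€33B.
Δrequired reserves = 4% × +€33B = +€1.32B.
Δexcess reserves = Δreserves − Δrequired = +€73B − (+€1.32B) = +€71.68 billion.

+€71.68 billion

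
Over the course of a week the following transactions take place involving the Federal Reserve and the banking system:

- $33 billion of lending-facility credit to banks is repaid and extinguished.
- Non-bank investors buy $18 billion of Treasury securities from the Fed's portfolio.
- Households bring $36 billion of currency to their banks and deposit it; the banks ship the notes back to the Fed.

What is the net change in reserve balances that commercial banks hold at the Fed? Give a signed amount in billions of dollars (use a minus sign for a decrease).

-$15 billion

Discount-window repayment $33 billion: repayment is debited from reserves → −$33B.
Asset sale (to non-banks) $18 billion: the non-bank buyers' banks settle from reserves → −$18B.
Currency deposit $36 billion: returned notes are swapped for reserve credit → +$36B.
Net: −33 − 18 + 36 = -$15 billion.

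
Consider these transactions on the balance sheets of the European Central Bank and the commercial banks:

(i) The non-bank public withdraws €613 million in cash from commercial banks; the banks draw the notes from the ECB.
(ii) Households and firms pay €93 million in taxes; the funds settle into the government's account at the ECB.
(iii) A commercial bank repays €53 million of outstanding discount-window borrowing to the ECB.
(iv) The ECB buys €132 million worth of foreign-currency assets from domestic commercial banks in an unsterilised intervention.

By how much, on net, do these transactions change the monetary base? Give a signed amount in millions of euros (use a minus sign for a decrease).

-€14 million

Currency withdrawal €613 million: just a shift between currency and reserves — both are base money → 0.
Government account inflow €93 million: reserves shift to a non-base liability → −€93M.
Discount-window repayment €53 million: ECB balance sheet contracts → −€53M.
FX purchase €132 million: ECB balance sheet expands → +€132M.
Net: 0 − 93 − 53 + 132 = -€14 million.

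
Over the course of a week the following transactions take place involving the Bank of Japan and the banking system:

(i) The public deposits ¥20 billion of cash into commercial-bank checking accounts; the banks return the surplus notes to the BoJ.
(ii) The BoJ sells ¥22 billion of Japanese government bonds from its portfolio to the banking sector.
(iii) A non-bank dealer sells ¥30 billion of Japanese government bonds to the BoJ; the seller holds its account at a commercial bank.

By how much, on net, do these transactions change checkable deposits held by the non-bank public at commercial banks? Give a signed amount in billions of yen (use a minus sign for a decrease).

Currency deposit ¥20 billion: non-bank counterparties' bank balances rise → +¥20B.
OMO sale (to banks) ¥22 billion: the counterparty is a bank, so public deposits are unchanged → 0.
Asset purchase (from non-banks) ¥30 billion: non-bank counterparties' bank balances rise → +¥30B.
Net: 20 + 0 + 30 = +¥50 billion.

+¥50 billion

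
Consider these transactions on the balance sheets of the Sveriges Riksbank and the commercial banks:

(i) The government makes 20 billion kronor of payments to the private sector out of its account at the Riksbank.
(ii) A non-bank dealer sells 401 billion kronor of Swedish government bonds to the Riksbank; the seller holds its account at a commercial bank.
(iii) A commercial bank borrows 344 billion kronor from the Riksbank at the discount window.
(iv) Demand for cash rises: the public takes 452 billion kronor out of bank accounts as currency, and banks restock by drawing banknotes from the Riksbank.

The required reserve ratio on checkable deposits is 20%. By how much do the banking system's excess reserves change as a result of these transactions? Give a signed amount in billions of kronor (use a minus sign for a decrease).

Government spending 20 billion kronor: reserves +20B, deposits +20B.
Asset purchase (from non-banks) 401 billion kronor: reserves +401B, deposits +401B.
Discount-window loan 344 billion kronor: reserves +344B, deposits 0.
Currency withdrawal 452 billion kronor: reserves −452B, deposits −452B.
Totals: Δreserves = +313B, Δdeposits = −31B.
Δrequired reserves = 20% × −31B = −6.2B.
Δexcess reserves = Δreserves − Δrequired = +313B − (−6.2B) = +319.2 billion.

+319.2 billion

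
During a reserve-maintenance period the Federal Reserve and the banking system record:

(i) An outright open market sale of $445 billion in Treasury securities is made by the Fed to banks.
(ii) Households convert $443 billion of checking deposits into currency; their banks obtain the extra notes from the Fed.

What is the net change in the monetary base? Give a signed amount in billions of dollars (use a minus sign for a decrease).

OMO sale (to banks) $445 billion: Fed balance sheet contracts → −$445B.
Currency withdrawal $443 billion: just a shift between currency and reserves — both are base money → 0.
Net: −445 + 0 = -$445 billion.

-$445 billion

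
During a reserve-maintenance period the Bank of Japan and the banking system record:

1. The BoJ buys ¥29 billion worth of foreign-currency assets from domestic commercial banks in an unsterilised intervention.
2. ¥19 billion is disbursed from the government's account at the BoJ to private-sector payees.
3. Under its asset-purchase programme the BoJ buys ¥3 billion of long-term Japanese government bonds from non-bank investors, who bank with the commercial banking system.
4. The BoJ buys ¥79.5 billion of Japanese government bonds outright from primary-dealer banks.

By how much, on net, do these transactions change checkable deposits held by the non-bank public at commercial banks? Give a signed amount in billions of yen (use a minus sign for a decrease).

FX purchase ¥29 billion: the counterparty is a bank, so public deposits are unchanged → 0.
Government spending ¥19 billion: non-bank counterparties' bank balances rise → +¥19B.
Asset purchase (from non-banks) ¥3 billion: non-bank counterparties' bank balances rise → +¥3B.
OMO purchase (from banks) ¥79.5 billion: the counterparty is a bank, so public deposits are unchanged → 0.
Net: 0 + 19 + 3 + 0 = +¥22 billion.

+¥22 billion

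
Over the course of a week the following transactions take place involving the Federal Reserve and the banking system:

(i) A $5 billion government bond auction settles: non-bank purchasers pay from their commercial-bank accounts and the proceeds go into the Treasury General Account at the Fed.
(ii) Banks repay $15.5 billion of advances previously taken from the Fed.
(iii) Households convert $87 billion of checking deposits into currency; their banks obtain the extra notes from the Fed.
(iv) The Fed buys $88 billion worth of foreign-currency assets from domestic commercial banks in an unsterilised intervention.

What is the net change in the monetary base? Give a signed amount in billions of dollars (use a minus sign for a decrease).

+$67.5 billion

Government account inflow $5 billion: reserves shift to a non-base liability → −$5B.
Discount-window repayment $15.5 billion: Fed balance sheet contracts → −$15.5B.
Currency withdrawal $87 billion: just a shift between currency and reserves — both are base money → 0.
FX purchase $88 billion: Fed balance sheet expands → +$88B.
Net: −5 − 15.5 + 0 + 88 = +$67.5 billion.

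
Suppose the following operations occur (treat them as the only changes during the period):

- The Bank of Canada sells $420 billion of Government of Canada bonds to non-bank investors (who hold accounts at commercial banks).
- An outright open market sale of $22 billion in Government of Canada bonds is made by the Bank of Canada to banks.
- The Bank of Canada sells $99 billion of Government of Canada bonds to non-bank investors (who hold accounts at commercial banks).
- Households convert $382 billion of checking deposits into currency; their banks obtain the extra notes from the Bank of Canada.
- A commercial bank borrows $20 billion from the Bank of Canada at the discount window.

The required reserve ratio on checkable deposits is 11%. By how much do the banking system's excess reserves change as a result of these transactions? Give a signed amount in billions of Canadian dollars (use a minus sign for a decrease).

-$803.89 billion

Asset sale (to non-banks) $420 billion: reserves −$420B, deposits −$420B.
OMO sale (to banks) $22 billion: reserves −$22B, deposits 0.
Asset sale (to non-banks) $99 billion: reserves −$99B, deposits −$99B.
Currency withdrawal $382 billion: reserves −$382B, deposits −$382B.
Discount-window loan $20 billion: reserves +$20B, deposits 0.
Totals: Δreserves = −$903B, Δdeposits = −$901B.
Δrequired reserves = 11% × −$901B = −$99.11B.
Δexcess reserves = Δreserves − Δrequired = −$903B − (−$99.11B) = -$803.89 billion.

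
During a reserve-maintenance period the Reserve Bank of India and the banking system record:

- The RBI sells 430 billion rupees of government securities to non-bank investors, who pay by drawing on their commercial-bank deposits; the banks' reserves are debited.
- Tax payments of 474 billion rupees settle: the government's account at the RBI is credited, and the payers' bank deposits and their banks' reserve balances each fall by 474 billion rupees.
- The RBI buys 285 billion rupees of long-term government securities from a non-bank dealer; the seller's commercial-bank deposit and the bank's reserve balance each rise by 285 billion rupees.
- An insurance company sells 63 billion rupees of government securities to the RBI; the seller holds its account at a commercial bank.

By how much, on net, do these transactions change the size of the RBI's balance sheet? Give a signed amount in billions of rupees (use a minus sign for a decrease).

RBI balance sheet:
  Assets:      Securities −82B
  Liabilities: Bank reserves −556B, Government deposits +474B
Commercial banking system:
  Assets:      Reserves at CB −556B
  Liabilities: Checkable deposits −556B
Change in total RBI assets = -82 billion.

-82 billion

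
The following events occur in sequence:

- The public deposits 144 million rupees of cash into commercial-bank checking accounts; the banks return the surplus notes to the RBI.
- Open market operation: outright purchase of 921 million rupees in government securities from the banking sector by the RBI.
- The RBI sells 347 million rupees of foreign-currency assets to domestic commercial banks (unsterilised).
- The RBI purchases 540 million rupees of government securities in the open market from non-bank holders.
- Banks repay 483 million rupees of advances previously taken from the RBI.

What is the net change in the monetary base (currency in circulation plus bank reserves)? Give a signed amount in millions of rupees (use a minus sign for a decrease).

+631 million

Currency deposit 144 million rupees: just a shift between currency and reserves — both are base money → 0.
OMO purchase (from banks) 921 million rupees: RBI balance sheet expands → +921M.
FX sale 347 million rupees: RBI balance sheet contracts → −347M.
Asset purchase (from non-banks) 540 million rupees: RBI balance sheet expands → +540M.
Discount-window repayment 483 million rupees: RBI balance sheet contracts → −483M.
Net: 0 + 921 − 347 + 540 − 483 = +631 million.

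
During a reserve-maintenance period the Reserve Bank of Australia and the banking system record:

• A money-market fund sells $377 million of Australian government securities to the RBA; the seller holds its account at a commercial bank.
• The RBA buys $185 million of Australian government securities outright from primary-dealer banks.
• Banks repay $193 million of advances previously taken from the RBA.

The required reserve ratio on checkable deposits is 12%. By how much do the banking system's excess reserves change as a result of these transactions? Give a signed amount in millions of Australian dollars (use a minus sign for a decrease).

Asset purchase (from non-banks) $377 million: reserves +$377M, deposits +$377M.
OMO purchase (from banks) $185 million: reserves +$185M, deposits 0.
Discount-window repayment $193 million: reserves −$193M, deposits 0.
Totals: Δreserves = +$369M, Δdeposits = +$377M.
Δrequired reserves = 12% × +$377M = +$45.24M.
Δexcess reserves = Δreserves − Δrequired = +$369M − (+$45.24M) = +$323.76 million.

+$323.76 million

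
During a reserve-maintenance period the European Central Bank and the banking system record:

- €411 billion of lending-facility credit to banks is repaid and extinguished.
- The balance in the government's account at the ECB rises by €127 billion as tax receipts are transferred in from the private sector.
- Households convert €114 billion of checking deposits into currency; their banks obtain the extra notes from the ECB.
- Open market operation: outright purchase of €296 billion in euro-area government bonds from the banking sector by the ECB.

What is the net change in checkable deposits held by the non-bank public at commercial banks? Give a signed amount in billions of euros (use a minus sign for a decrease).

-€241 billion

Discount-window repayment €411 billion: the counterparty is a bank, so public deposits are unchanged → 0.
Government account inflow €127 billion: non-bank counterparties' bank balances fall → −€127B.
Currency withdrawal €114 billion: non-bank counterparties' bank balances fall → −€114B.
OMO purchase (from banks) €296 billion: the counterparty is a bank, so public deposits are unchanged → 0.
Net: 0 − 127 − 114 + 0 = -€241 billion.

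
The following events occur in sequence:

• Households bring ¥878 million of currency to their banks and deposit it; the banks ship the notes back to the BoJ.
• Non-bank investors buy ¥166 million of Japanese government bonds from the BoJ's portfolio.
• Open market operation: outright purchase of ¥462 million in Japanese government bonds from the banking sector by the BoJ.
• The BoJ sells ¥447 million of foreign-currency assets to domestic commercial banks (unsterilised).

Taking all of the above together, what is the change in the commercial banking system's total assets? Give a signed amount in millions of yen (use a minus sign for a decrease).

BoJ balance sheet:
  Assets:      Securities +¥296M, Foreign assets −¥447M
  Liabilities: Bank reserves +¥727M, Currency in circulation −¥878M
Commercial banking system:
  Assets:      Reserves at CB +¥727M, Securities −¥462M, Foreign assets +¥447M
  Liabilities: Checkable deposits +¥712M
Change in total bank assets = +¥712 million.

+¥712 million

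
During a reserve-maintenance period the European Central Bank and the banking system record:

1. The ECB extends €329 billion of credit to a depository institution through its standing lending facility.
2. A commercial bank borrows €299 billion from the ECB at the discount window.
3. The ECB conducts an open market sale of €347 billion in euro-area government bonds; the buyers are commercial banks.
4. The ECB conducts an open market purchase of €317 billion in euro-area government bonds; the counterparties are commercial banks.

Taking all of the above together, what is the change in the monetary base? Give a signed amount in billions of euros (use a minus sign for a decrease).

ECB balance sheet:
  Assets:      Securities −€30B, Loans to banks +€628B
  Liabilities: Bank reserves +€598B
Monetary base = currency + reserves: 0 + (+€598B) = +€598 billion.

+€598 billion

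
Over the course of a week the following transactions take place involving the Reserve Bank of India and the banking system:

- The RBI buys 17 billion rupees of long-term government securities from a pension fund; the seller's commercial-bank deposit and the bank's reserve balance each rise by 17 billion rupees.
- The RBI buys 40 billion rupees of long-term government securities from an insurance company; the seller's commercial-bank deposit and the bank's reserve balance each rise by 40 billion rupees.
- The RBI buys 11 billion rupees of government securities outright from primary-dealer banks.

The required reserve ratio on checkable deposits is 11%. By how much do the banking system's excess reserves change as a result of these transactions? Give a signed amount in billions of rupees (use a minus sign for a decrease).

+61.73 billion

Asset purchase (from non-banks) 17 billion rupees: reserves +17B, deposits +17B.
Asset purchase (from non-banks) 40 billion rupees: reserves +40B, deposits +40B.
OMO purchase (from banks) 11 billion rupees: reserves +11B, deposits 0.
Totals: Δreserves = +68B, Δdeposits = +57B.
Δrequired reserves = 11% × +57B = +6.27B.
Δexcess reserves = Δreserves − Δrequired = +68B − (+6.27B) = +61.73 billion.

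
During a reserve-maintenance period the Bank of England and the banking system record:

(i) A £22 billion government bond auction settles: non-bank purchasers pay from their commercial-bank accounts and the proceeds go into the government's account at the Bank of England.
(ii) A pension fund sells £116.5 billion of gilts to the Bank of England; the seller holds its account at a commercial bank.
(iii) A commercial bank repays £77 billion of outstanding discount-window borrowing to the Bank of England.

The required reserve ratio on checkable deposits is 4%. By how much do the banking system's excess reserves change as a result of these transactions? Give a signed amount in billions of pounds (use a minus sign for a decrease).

Government account inflow £22 billion: reserves −£22B, deposits −£22B.
Asset purchase (from non-banks) £116.5 billion: reserves +£116.5B, deposits +£116.5B.
Discount-window repayment £77 billion: reserves −£77B, deposits 0.
Totals: Δreserves = +£17.5B, Δdeposits = +£94.5B.
Δrequired reserves = 4% × +£94.5B = +£3.78B.
Δexcess reserves = Δreserves − Δrequired = +£17.5B − (+£3.78B) = +£13.72 billion.

+£13.72 billion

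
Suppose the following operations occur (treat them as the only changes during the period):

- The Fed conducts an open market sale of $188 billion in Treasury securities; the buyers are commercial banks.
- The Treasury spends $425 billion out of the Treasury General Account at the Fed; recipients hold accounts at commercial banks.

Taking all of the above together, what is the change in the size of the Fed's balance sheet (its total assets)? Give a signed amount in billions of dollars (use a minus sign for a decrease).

-$188 billion

OMO sale (to banks) $188 billion: a Fed asset is shed → −$188B.
Government spending $425 billion: only the composition of liabilities changes → 0.
Net: −188 + 0 = -$188 billion.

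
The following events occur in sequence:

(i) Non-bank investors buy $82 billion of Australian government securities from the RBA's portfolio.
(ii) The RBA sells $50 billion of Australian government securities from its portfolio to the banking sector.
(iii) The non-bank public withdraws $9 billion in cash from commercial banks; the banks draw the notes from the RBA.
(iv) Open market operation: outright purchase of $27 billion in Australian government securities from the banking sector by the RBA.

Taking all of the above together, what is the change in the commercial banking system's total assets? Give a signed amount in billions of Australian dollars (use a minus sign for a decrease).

-$91 billion

RBA balance sheet:
  Assets:      Securities −$105B
  Liabilities: Bank reserves −$114B, Currency in circulation +$9B
Commercial banking system:
  Assets:      Reserves at CB −$114B, Securities +$23B
  Liabilities: Checkable deposits −$91B
Change in total bank assets = -$91 billion.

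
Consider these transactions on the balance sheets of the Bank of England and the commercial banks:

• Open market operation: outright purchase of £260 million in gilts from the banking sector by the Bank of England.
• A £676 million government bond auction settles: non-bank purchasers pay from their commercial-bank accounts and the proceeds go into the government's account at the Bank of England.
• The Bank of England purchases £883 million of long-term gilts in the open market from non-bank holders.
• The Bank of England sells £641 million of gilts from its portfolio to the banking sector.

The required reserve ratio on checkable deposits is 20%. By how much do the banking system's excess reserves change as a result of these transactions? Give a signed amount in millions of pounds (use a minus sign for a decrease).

OMO purchase (from banks) £260 million: reserves +£260M, deposits 0.
Government account inflow £676 million: reserves −£676M, deposits −£676M.
Asset purchase (from non-banks) £883 million: reserves +£883M, deposits +£883M.
OMO sale (to banks) £641 million: reserves −£641M, deposits 0.
Totals: Δreserves = −£174M, Δdeposits = +£207M.
Δrequired reserves = 20% × +£207M = +£41.4M.
Δexcess reserves = Δreserves − Δrequired = −£174M − (+£41.4M) = -£215.4 million.

-£215.4 million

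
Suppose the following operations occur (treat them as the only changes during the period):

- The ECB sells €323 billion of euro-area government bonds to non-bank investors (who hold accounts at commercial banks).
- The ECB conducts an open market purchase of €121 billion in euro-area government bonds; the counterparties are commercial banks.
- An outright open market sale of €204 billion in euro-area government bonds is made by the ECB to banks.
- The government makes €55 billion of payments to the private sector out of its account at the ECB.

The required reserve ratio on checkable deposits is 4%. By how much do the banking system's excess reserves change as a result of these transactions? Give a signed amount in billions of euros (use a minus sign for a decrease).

-€340.28 billion

Asset sale (to non-banks) €323 billion: reserves −€323B, deposits −€323B.
OMO purchase (from banks) €121 billion: reserves +€121B, deposits 0.
OMO sale (to banks) €204 billion: reserves −€204B, deposits 0.
Government spending €55 billion: reserves +€55B, deposits +€55B.
Totals: Δreserves = −€351B, Δdeposits = −€268B.
Δrequired reserves = 4% × −€268B = −€10.72B.
Δexcess reserves = Δreserves − Δrequired = −€351B − (−€10.72B) = -€340.28 billion.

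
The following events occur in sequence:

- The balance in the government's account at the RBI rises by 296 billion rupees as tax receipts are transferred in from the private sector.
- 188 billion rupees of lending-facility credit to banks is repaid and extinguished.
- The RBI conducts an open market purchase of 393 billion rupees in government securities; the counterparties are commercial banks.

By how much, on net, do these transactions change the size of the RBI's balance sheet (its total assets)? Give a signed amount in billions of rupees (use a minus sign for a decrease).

RBI balance sheet:
  Assets:      Securities +393B, Loans to banks −188B
  Liabilities: Bank reserves −91B, Government deposits +296B
Change in total RBI assets = +205 billion.

+205 billion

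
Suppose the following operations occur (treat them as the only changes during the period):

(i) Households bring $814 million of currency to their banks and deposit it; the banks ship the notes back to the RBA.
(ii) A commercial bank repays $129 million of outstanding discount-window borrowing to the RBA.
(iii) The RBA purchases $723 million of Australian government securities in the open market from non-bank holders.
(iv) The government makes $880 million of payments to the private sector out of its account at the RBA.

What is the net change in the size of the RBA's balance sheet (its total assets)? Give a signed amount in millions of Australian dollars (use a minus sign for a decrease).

Currency deposit $814 million: only the composition of liabilities changes → 0.
Discount-window repayment $129 million: an RBA asset is shed → −$129M.
Asset purchase (from non-banks) $723 million: an RBA asset is acquired → +$723M.
Government spending $880 million: only the composition of liabilities changes → 0.
Net: 0 − 129 + 723 + 0 = +$594 million.

+$594 million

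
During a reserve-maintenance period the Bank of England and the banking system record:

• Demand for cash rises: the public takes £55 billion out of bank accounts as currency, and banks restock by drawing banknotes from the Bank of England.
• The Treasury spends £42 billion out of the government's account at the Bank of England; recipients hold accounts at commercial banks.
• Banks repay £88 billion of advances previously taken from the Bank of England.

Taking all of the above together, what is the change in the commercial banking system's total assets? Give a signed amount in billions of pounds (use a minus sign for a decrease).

-£101 billion

Bank of England balance sheet:
  Assets:      Loans to banks −£88B
  Liabilities: Bank reserves −£101B, Currency in circulation +£55B, Government deposits −£42B
Commercial banking system:
  Assets:      Reserves at CB −£101B
  Liabilities: Checkable deposits −£13B, Borrowings from CB −£88B
Change in total bank assets = -£101 billion.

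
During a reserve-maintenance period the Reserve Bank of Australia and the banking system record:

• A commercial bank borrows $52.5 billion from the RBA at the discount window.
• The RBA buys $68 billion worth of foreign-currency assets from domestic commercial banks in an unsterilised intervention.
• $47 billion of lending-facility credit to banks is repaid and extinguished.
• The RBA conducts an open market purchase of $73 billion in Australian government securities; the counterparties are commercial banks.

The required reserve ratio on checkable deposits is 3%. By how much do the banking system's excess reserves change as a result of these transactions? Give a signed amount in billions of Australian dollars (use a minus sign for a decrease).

Discount-window loan $52.5 billion: reserves +$52.5B, deposits 0.
FX purchase $68 billion: reserves +$68B, deposits 0.
Discount-window repayment $47 billion: reserves −$47B, deposits 0.
OMO purchase (from banks) $73 billion: reserves +$73B, deposits 0.
Totals: Δreserves = +$146.5B, Δdeposits = 0.
Δrequired reserves = 3% × 0 = 0.
Δexcess reserves = Δreserves − Δrequired = +$146.5B − (0) = +$146.5 billion.

+$146.5 billion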